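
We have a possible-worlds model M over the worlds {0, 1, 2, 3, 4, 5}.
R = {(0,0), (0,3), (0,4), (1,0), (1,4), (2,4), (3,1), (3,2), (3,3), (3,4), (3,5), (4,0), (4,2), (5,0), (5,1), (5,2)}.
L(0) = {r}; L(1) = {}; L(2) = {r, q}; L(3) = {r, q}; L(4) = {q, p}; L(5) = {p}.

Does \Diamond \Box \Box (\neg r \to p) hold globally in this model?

Yes

Let φ = \Diamond \Box \Box (\neg r \to p). Evaluate φ at each world:
  0 (successors {0, 3, 4}): φ is true.
  1 (successors {0, 4}): φ is true.
  2 (successors {4}): φ is true.
  3 (successors {1, 2, 3, 4, 5}): φ is true.
  4 (successors {0, 2}): φ is true.
  5 (successors {0, 1, 2}): φ is true.
For instance, at 1:
  At 1: \Diamond \Box \Box (\neg r \to p) requires \Box \Box (\neg r \to p) at some successor in {0, 4}.
    \Box \Box (\neg r \to p) holds at 4, so \Diamond \Box \Box (\neg r \to p) is true at 1.
      At 4: \Box \Box (\neg r \to p) requires \Box (\neg r \to p) at every successor {0, 2}.
        At 0: \Box (\neg r \to p) is true.
        At 2: \Box (\neg r \to p) is true.
      So \Box \Box (\neg r \to p) is true at 4.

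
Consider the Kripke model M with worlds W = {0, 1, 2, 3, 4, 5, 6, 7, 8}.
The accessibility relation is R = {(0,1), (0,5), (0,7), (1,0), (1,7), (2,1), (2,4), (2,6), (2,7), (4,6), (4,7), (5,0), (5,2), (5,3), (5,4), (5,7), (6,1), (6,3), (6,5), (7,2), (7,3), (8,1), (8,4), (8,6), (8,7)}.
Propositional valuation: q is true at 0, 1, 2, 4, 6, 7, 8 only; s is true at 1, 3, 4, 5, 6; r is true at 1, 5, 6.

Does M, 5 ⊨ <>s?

Yes

Recall that <>ψ holds at a world iff ψ holds at some accessible world.
At 5: <>s requires s at some successor in {0, 2, 3, 4, 7}.
  s holds at 3, so <>s is true at 5.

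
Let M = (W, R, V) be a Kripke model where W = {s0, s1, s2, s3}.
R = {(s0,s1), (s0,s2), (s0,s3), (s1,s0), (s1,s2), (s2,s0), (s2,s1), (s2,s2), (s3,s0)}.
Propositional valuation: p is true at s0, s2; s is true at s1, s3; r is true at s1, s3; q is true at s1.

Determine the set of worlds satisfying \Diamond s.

Let φ = \Diamond s. Evaluate φ at each world:
  s0 (successors {s1, s2, s3}): φ is true.
  s1 (successors {s0, s2}): φ is false.
  s2 (successors {s0, s1, s2}): φ is true.
  s3 (successors {s0}): φ is false.
For instance, at s3:
  At s3: \Diamond s requires s at some successor in {s0}.
    At s0: s is false.
  So \Diamond s is false at s3.
Satisfying worlds: {s0, s2}

s0, s2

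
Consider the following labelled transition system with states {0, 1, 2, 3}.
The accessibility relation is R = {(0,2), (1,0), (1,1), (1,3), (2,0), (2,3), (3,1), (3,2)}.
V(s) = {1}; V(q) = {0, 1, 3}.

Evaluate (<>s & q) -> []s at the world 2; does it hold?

Yes

Recall that []ψ holds at a world iff ψ holds at every accessible world, and <>ψ holds iff ψ holds at some accessible world.
At 2: <>s & q is false, []s is false, so (<>s & q) -> []s is true.
  At 2: <>s is false, q is false, so <>s & q is false.
    At 2: <>s requires s at some successor in {0, 3}.
      At 0: s is false.
      At 3: s is false.
    So <>s is false at 2.
  At 2: []s requires s at every successor {0, 3}.
    s fails at 0, so []s is false at 2.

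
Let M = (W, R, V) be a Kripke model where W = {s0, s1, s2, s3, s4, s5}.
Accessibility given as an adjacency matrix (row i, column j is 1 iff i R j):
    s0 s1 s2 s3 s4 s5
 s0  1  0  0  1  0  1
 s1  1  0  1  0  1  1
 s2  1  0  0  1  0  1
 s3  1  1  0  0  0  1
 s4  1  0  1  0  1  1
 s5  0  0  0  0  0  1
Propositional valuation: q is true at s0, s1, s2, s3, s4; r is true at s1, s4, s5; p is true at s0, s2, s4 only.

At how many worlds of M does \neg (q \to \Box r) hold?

5

Let φ = \neg (q \to \Box r). Evaluate φ at each world:
  s0 (successors {s0, s3, s5}): φ is true.
  s1 (successors {s0, s2, s4, s5}): φ is true.
  s2 (successors {s0, s3, s5}): φ is true.
  s3 (successors {s0, s1, s5}): φ is true.
  s4 (successors {s0, s2, s4, s5}): φ is true.
  s5 (successors {s5}): φ is false.
For instance, at s4:
  At s4: q \to \Box r is false, so \neg (q \to \Box r) is true.
    At s4: q is true, \Box r is false, so q \to \Box r is false.
      At s4: \Box r requires r at every successor {s0, s2, s4, s5}.
        r fails at s0, so \Box r is false at s4.
Satisfying worlds: {s0, s1, s2, s3, s4}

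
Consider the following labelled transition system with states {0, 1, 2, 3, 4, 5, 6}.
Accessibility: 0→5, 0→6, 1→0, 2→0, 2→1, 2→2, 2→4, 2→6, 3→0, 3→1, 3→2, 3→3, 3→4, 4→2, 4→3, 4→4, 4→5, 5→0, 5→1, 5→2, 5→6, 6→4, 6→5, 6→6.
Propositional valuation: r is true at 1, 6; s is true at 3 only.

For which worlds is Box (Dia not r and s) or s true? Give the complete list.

Recall that Box ψ holds at a world iff ψ holds at every accessible world, and Dia ψ holds iff ψ holds at some accessible world.
Let φ = Box (Dia not r and s) or s. Evaluate φ at each world:
  0 (successors {5, 6}): φ is false.
  1 (successors {0}): φ is false.
  2 (successors {0, 1, 2, 4, 6}): φ is false.
  3 (successors {0, 1, 2, 3, 4}): φ is true.
  4 (successors {2, 3, 4, 5}): φ is false.
  5 (successors {0, 1, 2, 6}): φ is false.
  6 (successors {4, 5, 6}): φ is false.
For instance, at 0:
  At 0: Box (Dia not r and s) is false, s is false, so Box (Dia not r and s) or s is false.
    At 0: Box (Dia not r and s) requires Dia not r and s at every successor {5, 6}.
      Dia not r and s fails at 5, so Box (Dia not r and s) is false at 0.
Satisfying worlds: {3}

3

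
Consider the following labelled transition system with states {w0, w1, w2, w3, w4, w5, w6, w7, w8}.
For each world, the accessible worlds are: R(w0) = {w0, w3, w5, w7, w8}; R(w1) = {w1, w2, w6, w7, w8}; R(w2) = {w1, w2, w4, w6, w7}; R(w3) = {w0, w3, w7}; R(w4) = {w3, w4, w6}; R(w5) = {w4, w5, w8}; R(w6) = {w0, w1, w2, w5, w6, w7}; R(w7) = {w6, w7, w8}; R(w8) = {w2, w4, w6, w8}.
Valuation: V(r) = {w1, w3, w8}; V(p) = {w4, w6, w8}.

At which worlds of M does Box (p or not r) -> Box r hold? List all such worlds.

Let φ = Box (p or not r) -> Box r. Evaluate φ at each world:
  w0 (successors {w0, w3, w5, w7, w8}): φ is true.
  w1 (successors {w1, w2, w6, w7, w8}): φ is true.
  w2 (successors {w1, w2, w4, w6, w7}): φ is true.
  w3 (successors {w0, w3, w7}): φ is true.
  w4 (successors {w3, w4, w6}): φ is true.
  w5 (successors {w4, w5, w8}): φ is false.
  w6 (successors {w0, w1, w2, w5, w6, w7}): φ is true.
  w7 (successors {w6, w7, w8}): φ is false.
  w8 (successors {w2, w4, w6, w8}): φ is false.
For instance, at w8:
  At w8: Box (p or not r) is true, Box r is false, so Box (p or not r) -> Box r is false.
    At w8: Box (p or not r) requires p or not r at every successor {w2, w4, w6, w8}.
      At w2: p or not r is true.
      At w4: p or not r is true.
      At w6: p or not r is true.
      At w8: p or not r is true.
    So Box (p or not r) is true at w8.
    At w8: Box r requires r at every successor {w2, w4, w6, w8}.
      r fails at w2, so Box r is false at w8.
Satisfying worlds: {w0, w1, w2, w3, w4, w6}

w0, w1, w2, w3, w4, w6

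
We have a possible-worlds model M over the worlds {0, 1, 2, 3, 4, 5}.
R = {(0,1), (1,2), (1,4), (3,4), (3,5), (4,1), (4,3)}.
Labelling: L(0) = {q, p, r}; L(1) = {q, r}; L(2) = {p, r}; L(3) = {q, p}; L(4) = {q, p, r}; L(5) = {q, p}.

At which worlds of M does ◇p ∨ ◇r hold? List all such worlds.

Let φ = ◇p ∨ ◇r. Evaluate φ at each world:
  0 (successors {1}): φ is true.
  1 (successors {2, 4}): φ is true.
  2 (successors ∅): φ is false.
  3 (successors {4, 5}): φ is true.
  4 (successors {1, 3}): φ is true.
  5 (successors ∅): φ is false.
For instance, at 0:
  At 0: ◇p is false, ◇r is true, so ◇p ∨ ◇r is true.
    At 0: ◇p requires p at some successor in {1}.
      At 1: p is false.
    So ◇p is false at 0.
    At 0: ◇r requires r at some successor in {1}.
      r holds at 1, so ◇r is true at 0.
Satisfying worlds: {0, 1, 3, 4}

0, 1, 3, 4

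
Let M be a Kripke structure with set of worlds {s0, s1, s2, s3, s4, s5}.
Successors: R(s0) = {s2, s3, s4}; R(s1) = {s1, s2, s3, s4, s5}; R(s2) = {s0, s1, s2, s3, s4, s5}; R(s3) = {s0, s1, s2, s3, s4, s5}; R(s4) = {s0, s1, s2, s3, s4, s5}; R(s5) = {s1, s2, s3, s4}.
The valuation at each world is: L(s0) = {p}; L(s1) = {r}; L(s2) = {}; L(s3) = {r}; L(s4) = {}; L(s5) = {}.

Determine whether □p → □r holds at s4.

At s4: □p is false, □r is false, so □p → □r is true.
  At s4: □p requires p at every successor {s0, s1, s2, s3, s4, s5}.
    p fails at s1, so □p is false at s4.
  At s4: □r requires r at every successor {s0, s1, s2, s3, s4, s5}.
    r fails at s0, so □r is false at s4.

Yes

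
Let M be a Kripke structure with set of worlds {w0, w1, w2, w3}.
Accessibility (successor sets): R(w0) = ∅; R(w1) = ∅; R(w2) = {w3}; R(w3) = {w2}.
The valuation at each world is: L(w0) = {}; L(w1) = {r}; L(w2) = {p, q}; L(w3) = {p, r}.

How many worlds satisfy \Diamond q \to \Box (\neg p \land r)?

3

Recall that \Box ψ holds at a world iff ψ holds at every accessible world, and \Diamond ψ holds iff ψ holds at some accessible world.
Let φ = \Diamond q \to \Box (\neg p \land r). Evaluate φ at each world:
  w0 (successors ∅): φ is true.
  w1 (successors ∅): φ is true.
  w2 (successors {w3}): φ is true.
  w3 (successors {w2}): φ is false.
For instance, at w3:
  At w3: \Diamond q is true, \Box (\neg p \land r) is false, so \Diamond q \to \Box (\neg p \land r) is false.
    At w3: \Diamond q requires q at some successor in {w2}.
      q holds at w2, so \Diamond q is true at w3.
    At w3: \Box (\neg p \land r) requires \neg p \land r at every successor {w2}.
      \neg p \land r fails at w2, so \Box (\neg p \land r) is false at w3.
Satisfying worlds: {w0, w1, w2}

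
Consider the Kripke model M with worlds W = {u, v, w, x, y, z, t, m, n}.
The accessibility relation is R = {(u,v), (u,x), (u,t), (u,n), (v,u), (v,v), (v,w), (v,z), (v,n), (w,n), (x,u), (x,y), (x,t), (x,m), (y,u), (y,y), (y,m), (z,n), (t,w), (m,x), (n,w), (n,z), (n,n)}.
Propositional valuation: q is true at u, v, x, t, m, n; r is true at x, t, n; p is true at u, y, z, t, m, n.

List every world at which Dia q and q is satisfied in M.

Let φ = Dia q and q. Evaluate φ at each world:
  u (successors {v, x, t, n}): φ is true.
  v (successors {u, v, w, z, n}): φ is true.
  w (successors {n}): φ is false.
  x (successors {u, y, t, m}): φ is true.
  y (successors {u, y, m}): φ is false.
  z (successors {n}): φ is false.
  t (successors {w}): φ is false.
  m (successors {x}): φ is true.
  n (successors {w, z, n}): φ is true.
For instance, at u:
  At u: Dia q is true, q is true, so Dia q and q is true.
    At u: Dia q requires q at some successor in {v, x, t, n}.
      q holds at v, so Dia q is true at u.
Satisfying worlds: {u, v, x, m, n}

u, v, x, m, n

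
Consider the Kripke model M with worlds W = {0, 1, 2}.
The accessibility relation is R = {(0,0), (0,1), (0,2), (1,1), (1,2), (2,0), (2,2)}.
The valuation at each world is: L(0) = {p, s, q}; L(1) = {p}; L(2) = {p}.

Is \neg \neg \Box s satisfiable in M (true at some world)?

Recall that \Box ψ holds at a world iff ψ holds at every accessible world, and \Diamond ψ holds iff ψ holds at some accessible world.
Let φ = \neg \neg \Box s. Evaluate φ at each world:
  0 (successors {0, 1, 2}): φ is false.
  1 (successors {1, 2}): φ is false.
  2 (successors {0, 2}): φ is false.
For instance, at 0:
  At 0: \neg \Box s is true, so \neg \neg \Box s is false.
    At 0: \Box s is false, so \neg \Box s is true.
      At 0: \Box s requires s at every successor {0, 1, 2}.
        s fails at 1, so \Box s is false at 0.

No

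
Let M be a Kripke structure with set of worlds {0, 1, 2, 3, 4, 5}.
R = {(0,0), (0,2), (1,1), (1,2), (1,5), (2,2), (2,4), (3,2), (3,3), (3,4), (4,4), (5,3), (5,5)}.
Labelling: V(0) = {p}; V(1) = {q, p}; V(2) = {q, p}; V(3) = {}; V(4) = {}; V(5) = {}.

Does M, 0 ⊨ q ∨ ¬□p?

At 0: q is false, ¬□p is false, so q ∨ ¬□p is false.
  At 0: □p is true, so ¬□p is false.
    At 0: □p requires p at every successor {0, 2}.
      At 0: p is true.
      At 2: p is true.
    So □p is true at 0.

No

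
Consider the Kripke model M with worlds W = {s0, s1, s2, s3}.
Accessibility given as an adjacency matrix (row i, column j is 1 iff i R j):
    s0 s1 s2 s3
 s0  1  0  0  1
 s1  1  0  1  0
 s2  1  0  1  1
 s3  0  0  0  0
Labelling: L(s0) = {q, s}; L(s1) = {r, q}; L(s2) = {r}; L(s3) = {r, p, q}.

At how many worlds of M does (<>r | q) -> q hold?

3

Recall that <>ψ holds at a world iff ψ holds at some accessible world.
Let φ = (<>r | q) -> q. Evaluate φ at each world:
  s0 (successors {s0, s3}): φ is true.
  s1 (successors {s0, s2}): φ is true.
  s2 (successors {s0, s2, s3}): φ is false.
  s3 (successors ∅): φ is true.
For instance, at s1:
  At s1: <>r | q is true, q is true, so (<>r | q) -> q is true.
    At s1: <>r is true, q is true, so <>r | q is true.
      At s1: <>r requires r at some successor in {s0, s2}.
        r holds at s2, so <>r is true at s1.
Satisfying worlds: {s0, s1, s3}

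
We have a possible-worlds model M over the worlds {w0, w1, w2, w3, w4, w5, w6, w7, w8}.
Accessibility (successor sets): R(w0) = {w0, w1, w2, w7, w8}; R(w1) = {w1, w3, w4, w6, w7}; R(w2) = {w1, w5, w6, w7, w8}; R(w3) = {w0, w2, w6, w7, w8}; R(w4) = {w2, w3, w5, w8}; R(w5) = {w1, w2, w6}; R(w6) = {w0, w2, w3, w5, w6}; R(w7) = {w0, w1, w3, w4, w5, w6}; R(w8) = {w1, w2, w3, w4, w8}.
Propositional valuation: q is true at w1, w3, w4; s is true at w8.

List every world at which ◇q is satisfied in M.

Let φ = ◇q. Evaluate φ at each world:
  w0 (successors {w0, w1, w2, w7, w8}): φ is true.
  w1 (successors {w1, w3, w4, w6, w7}): φ is true.
  w2 (successors {w1, w5, w6, w7, w8}): φ is true.
  w3 (successors {w0, w2, w6, w7, w8}): φ is false.
  w4 (successors {w2, w3, w5, w8}): φ is true.
  w5 (successors {w1, w2, w6}): φ is true.
  w6 (successors {w0, w2, w3, w5, w6}): φ is true.
  w7 (successors {w0, w1, w3, w4, w5, w6}): φ is true.
  w8 (successors {w1, w2, w3, w4, w8}): φ is true.
For instance, at w6:
  At w6: ◇q requires q at some successor in {w0, w2, w3, w5, w6}.
    q holds at w3, so ◇q is true at w6.
Satisfying worlds: {w0, w1, w2, w4, w5, w6, w7, w8}

w0, w1, w2, w4, w5, w6, w7, w8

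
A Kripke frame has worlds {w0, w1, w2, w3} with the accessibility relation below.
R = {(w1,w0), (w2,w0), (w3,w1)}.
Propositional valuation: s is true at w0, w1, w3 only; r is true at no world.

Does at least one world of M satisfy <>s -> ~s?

Yes

Let φ = <>s -> ~s. Evaluate φ at each world:
  w0 (successors ∅): φ is true.
  w1 (successors {w0}): φ is false.
  w2 (successors {w0}): φ is true.
  w3 (successors {w1}): φ is false.
Detail at w0 (witness):
  At w0: <>s is false, ~s is false, so <>s -> ~s is true.
    At w0: no accessible worlds, so <>s is false.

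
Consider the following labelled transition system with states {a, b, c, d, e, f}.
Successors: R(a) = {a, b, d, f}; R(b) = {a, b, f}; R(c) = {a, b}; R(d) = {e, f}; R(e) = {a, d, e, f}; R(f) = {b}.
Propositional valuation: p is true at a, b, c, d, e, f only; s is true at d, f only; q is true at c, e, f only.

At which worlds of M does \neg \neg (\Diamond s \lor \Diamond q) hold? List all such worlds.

Let φ = \neg \neg (\Diamond s \lor \Diamond q). Evaluate φ at each world:
  a (successors {a, b, d, f}): φ is true.
  b (successors {a, b, f}): φ is true.
  c (successors {a, b}): φ is false.
  d (successors {e, f}): φ is true.
  e (successors {a, d, e, f}): φ is true.
  f (successors {b}): φ is false.
For instance, at d:
  At d: \neg (\Diamond s \lor \Diamond q) is false, so \neg \neg (\Diamond s \lor \Diamond q) is true.
    At d: \Diamond s \lor \Diamond q is true, so \neg (\Diamond s \lor \Diamond q) is false.
      At d: \Diamond s is true, \Diamond q is true, so \Diamond s \lor \Diamond q is true.
Satisfying worlds: {a, b, d, e}

a, b, d, e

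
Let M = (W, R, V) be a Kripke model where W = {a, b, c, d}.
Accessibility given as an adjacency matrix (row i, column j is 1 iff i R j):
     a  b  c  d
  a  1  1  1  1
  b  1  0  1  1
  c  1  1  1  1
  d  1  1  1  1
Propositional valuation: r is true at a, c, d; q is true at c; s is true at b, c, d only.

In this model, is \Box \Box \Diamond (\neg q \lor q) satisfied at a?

Yes

At a: \Box \Box \Diamond (\neg q \lor q) requires \Box \Diamond (\neg q \lor q) at every successor {a, b, c, d}.
  At a: \Box \Diamond (\neg q \lor q) is true.
  At b: \Box \Diamond (\neg q \lor q) is true.
  At c: \Box \Diamond (\neg q \lor q) is true.
  At d: \Box \Diamond (\neg q \lor q) is true.
So \Box \Box \Diamond (\neg q \lor q) is true at a.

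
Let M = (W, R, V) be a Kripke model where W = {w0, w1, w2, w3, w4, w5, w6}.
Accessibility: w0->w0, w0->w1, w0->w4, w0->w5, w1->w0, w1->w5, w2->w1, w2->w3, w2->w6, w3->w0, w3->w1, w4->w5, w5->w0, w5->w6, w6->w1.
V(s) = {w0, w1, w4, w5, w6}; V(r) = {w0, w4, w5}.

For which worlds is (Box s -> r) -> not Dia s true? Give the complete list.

Let φ = (Box s -> r) -> not Dia s. Evaluate φ at each world:
  w0 (successors {w0, w1, w4, w5}): φ is false.
  w1 (successors {w0, w5}): φ is true.
  w2 (successors {w1, w3, w6}): φ is false.
  w3 (successors {w0, w1}): φ is true.
  w4 (successors {w5}): φ is false.
  w5 (successors {w0, w6}): φ is false.
  w6 (successors {w1}): φ is true.
For instance, at w2:
  At w2: Box s -> r is true, not Dia s is false, so (Box s -> r) -> not Dia s is false.
    At w2: Box s is false, r is false, so Box s -> r is true.
      At w2: Box s requires s at every successor {w1, w3, w6}.
        s fails at w3, so Box s is false at w2.
    At w2: Dia s is true, so not Dia s is false.
      At w2: Dia s requires s at some successor in {w1, w3, w6}.
        s holds at w1, so Dia s is true at w2.
Satisfying worlds: {w1, w3, w6}

w1, w3, w6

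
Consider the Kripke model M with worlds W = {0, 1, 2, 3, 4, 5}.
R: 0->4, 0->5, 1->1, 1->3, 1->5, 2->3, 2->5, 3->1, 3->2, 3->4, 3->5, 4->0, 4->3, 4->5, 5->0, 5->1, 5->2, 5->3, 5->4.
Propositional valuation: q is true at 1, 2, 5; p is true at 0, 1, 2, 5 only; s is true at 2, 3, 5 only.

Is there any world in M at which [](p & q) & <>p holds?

Recall that []ψ holds at a world iff ψ holds at every accessible world, and <>ψ holds iff ψ holds at some accessible world.
Let φ = [](p & q) & <>p. Evaluate φ at each world:
  0 (successors {4, 5}): φ is false.
  1 (successors {1, 3, 5}): φ is false.
  2 (successors {3, 5}): φ is false.
  3 (successors {1, 2, 4, 5}): φ is false.
  4 (successors {0, 3, 5}): φ is false.
  5 (successors {0, 1, 2, 3, 4}): φ is false.
For instance, at 4:
  At 4: [](p & q) is false, <>p is true, so [](p & q) & <>p is false.
    At 4: [](p & q) requires p & q at every successor {0, 3, 5}.
      p & q fails at 0, so [](p & q) is false at 4.
    At 4: <>p requires p at some successor in {0, 3, 5}.
      p holds at 0, so <>p is true at 4.

No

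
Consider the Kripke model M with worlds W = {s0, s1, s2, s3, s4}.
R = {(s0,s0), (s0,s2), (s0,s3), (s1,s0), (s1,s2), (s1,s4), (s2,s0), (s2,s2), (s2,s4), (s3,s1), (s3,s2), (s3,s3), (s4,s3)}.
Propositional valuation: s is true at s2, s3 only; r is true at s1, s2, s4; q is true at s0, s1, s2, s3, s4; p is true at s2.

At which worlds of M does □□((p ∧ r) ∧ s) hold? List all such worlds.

none

Recall that □ψ holds at a world iff ψ holds at every accessible world, and ◇ψ holds iff ψ holds at some accessible world.
Let φ = □□((p ∧ r) ∧ s). Evaluate φ at each world:
  s0 (successors {s0, s2, s3}): φ is false.
  s1 (successors {s0, s2, s4}): φ is false.
  s2 (successors {s0, s2, s4}): φ is false.
  s3 (successors {s1, s2, s3}): φ is false.
  s4 (successors {s3}): φ is false.
For instance, at s4:
  At s4: □□((p ∧ r) ∧ s) requires □((p ∧ r) ∧ s) at every successor {s3}.
    □((p ∧ r) ∧ s) fails at s3, so □□((p ∧ r) ∧ s) is false at s4.
      At s3: □((p ∧ r) ∧ s) requires (p ∧ r) ∧ s at every successor {s1, s2, s3}.
        (p ∧ r) ∧ s fails at s1, so □((p ∧ r) ∧ s) is false at s3.
Satisfying worlds: none.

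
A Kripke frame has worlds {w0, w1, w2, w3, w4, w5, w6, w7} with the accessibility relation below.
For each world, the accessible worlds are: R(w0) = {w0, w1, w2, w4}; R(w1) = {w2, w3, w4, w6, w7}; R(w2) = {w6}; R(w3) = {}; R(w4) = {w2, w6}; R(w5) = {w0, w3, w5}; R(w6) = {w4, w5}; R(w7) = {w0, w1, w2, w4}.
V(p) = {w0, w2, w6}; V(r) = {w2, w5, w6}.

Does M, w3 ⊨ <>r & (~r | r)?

At w3: <>r is false, ~r | r is true, so <>r & (~r | r) is false.
  At w3: no accessible worlds, so <>r is false.

No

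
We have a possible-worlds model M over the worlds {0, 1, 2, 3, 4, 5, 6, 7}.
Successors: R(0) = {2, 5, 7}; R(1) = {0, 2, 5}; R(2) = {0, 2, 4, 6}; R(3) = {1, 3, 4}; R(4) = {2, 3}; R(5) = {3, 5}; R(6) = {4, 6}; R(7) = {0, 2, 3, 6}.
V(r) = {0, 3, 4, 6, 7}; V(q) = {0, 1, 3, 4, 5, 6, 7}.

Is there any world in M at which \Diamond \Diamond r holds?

Let φ = \Diamond \Diamond r. Evaluate φ at each world:
  0 (successors {2, 5, 7}): φ is true.
  1 (successors {0, 2, 5}): φ is true.
  2 (successors {0, 2, 4, 6}): φ is true.
  3 (successors {1, 3, 4}): φ is true.
  4 (successors {2, 3}): φ is true.
  5 (successors {3, 5}): φ is true.
  6 (successors {4, 6}): φ is true.
  7 (successors {0, 2, 3, 6}): φ is true.
Detail at 0 (witness):
  At 0: \Diamond \Diamond r requires \Diamond r at some successor in {2, 5, 7}.
    \Diamond r holds at 2, so \Diamond \Diamond r is true at 0.
      At 2: \Diamond r requires r at some successor in {0, 2, 4, 6}.
        r holds at 0, so \Diamond r is true at 2.

Yes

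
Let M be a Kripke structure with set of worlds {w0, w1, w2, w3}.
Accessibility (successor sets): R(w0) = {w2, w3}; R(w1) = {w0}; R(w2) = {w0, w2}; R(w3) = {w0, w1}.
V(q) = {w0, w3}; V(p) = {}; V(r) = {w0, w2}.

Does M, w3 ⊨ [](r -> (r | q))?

At w3: [](r -> (r | q)) requires r -> (r | q) at every successor {w0, w1}.
  At w0: r -> (r | q) is true.
  At w1: r -> (r | q) is true.
So [](r -> (r | q)) is true at w3.

Yes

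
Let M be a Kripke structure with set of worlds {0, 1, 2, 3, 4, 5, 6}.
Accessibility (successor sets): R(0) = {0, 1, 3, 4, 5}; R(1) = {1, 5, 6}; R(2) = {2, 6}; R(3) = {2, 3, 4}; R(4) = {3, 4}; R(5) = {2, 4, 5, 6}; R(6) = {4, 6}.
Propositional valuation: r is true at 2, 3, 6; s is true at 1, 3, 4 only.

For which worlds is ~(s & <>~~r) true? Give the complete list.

0, 2, 5, 6

Let φ = ~(s & <>~~r). Evaluate φ at each world:
  0 (successors {0, 1, 3, 4, 5}): φ is true.
  1 (successors {1, 5, 6}): φ is false.
  2 (successors {2, 6}): φ is true.
  3 (successors {2, 3, 4}): φ is false.
  4 (successors {3, 4}): φ is false.
  5 (successors {2, 4, 5, 6}): φ is true.
  6 (successors {4, 6}): φ is true.
For instance, at 2:
  At 2: s & <>~~r is false, so ~(s & <>~~r) is true.
    At 2: s is false, <>~~r is true, so s & <>~~r is false.
      At 2: <>~~r requires ~~r at some successor in {2, 6}.
        ~~r holds at 2, so <>~~r is true at 2.
Satisfying worlds: {0, 2, 5, 6}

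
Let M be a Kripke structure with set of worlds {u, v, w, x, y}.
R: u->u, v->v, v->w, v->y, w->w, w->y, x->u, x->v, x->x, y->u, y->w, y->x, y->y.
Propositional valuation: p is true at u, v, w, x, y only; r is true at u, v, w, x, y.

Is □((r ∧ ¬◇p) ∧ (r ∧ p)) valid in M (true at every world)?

No

Recall that □ψ holds at a world iff ψ holds at every accessible world, and ◇ψ holds iff ψ holds at some accessible world.
Let φ = □((r ∧ ¬◇p) ∧ (r ∧ p)). Evaluate φ at each world:
  u (successors {u}): φ is false.
  v (successors {v, w, y}): φ is false.
  w (successors {w, y}): φ is false.
  x (successors {u, v, x}): φ is false.
  y (successors {u, w, x, y}): φ is false.
Detail at u (counterexample):
  At u: □((r ∧ ¬◇p) ∧ (r ∧ p)) requires (r ∧ ¬◇p) ∧ (r ∧ p) at every successor {u}.
    (r ∧ ¬◇p) ∧ (r ∧ p) fails at u, so □((r ∧ ¬◇p) ∧ (r ∧ p)) is false at u.
      At u: r ∧ ¬◇p is false, r ∧ p is true, so (r ∧ ¬◇p) ∧ (r ∧ p) is false.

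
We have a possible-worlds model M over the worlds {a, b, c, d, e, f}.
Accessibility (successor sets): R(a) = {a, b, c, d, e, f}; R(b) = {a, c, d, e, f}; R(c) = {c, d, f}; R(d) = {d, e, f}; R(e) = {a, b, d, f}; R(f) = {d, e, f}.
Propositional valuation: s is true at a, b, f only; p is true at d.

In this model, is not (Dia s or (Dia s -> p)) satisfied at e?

At e: Dia s or (Dia s -> p) is true, so not (Dia s or (Dia s -> p)) is false.
  At e: Dia s is true, Dia s -> p is false, so Dia s or (Dia s -> p) is true.
    At e: Dia s requires s at some successor in {a, b, d, f}.
      s holds at a, so Dia s is true at e.
    At e: Dia s is true, p is false, so Dia s -> p is false.
      At e: Dia s requires s at some successor in {a, b, d, f}.
        s holds at a, so Dia s is true at e.

No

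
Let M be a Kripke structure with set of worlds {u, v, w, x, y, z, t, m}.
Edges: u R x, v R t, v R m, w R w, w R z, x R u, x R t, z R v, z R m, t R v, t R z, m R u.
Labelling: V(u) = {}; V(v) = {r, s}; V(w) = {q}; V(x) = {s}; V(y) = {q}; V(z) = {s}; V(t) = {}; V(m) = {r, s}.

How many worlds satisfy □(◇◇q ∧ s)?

1

Let φ = □(◇◇q ∧ s). Evaluate φ at each world:
  u (successors {x}): φ is false.
  v (successors {t, m}): φ is false.
  w (successors {w, z}): φ is false.
  x (successors {u, t}): φ is false.
  y (successors ∅): φ is true.
  z (successors {v, m}): φ is false.
  t (successors {v, z}): φ is false.
  m (successors {u}): φ is false.
For instance, at u:
  At u: □(◇◇q ∧ s) requires ◇◇q ∧ s at every successor {x}.
    ◇◇q ∧ s fails at x, so □(◇◇q ∧ s) is false at u.
      At x: ◇◇q is false, s is true, so ◇◇q ∧ s is false.
Satisfying worlds: {y}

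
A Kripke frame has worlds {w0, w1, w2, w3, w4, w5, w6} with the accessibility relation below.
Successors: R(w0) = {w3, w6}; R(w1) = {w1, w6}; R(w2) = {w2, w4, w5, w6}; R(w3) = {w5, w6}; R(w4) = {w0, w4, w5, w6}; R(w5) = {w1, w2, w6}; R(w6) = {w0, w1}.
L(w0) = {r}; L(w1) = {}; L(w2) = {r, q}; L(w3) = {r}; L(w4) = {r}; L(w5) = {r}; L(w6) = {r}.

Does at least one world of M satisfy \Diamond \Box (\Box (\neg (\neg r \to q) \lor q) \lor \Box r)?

No

Let φ = \Diamond \Box (\Box (\neg (\neg r \to q) \lor q) \lor \Box r). Evaluate φ at each world:
  w0 (successors {w3, w6}): φ is false.
  w1 (successors {w1, w6}): φ is false.
  w2 (successors {w2, w4, w5, w6}): φ is false.
  w3 (successors {w5, w6}): φ is false.
  w4 (successors {w0, w4, w5, w6}): φ is false.
  w5 (successors {w1, w2, w6}): φ is false.
  w6 (successors {w0, w1}): φ is false.
For instance, at w5:
  At w5: \Diamond \Box (\Box (\neg (\neg r \to q) \lor q) \lor \Box r) requires \Box (\Box (\neg (\neg r \to q) \lor q) \lor \Box r) at some successor in {w1, w2, w6}.
    At w1: \Box (\Box (\neg (\neg r \to q) \lor q) \lor \Box r) is false.
    At w2: \Box (\Box (\neg (\neg r \to q) \lor q) \lor \Box r) is false.
    At w6: \Box (\Box (\neg (\neg r \to q) \lor q) \lor \Box r) is false.
  So \Diamond \Box (\Box (\neg (\neg r \to q) \lor q) \lor \Box r) is false at w5.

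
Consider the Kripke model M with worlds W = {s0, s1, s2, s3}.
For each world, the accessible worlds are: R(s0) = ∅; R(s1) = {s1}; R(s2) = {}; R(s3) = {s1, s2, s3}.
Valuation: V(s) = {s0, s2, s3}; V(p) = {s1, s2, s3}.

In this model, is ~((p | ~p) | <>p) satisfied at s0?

No

Recall that <>ψ holds at a world iff ψ holds at some accessible world.
At s0: (p | ~p) | <>p is true, so ~((p | ~p) | <>p) is false.
  At s0: p | ~p is true, <>p is false, so (p | ~p) | <>p is true.
    At s0: no accessible worlds, so <>p is false.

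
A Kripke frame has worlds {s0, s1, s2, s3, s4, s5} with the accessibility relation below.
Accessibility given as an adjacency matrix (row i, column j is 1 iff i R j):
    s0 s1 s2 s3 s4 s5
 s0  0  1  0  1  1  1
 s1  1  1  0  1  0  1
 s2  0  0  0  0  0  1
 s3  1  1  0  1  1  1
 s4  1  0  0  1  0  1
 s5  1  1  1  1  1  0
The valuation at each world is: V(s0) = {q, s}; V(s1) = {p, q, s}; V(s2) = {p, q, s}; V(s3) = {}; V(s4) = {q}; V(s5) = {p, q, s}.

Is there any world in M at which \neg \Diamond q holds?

No

Let φ = \neg \Diamond q. Evaluate φ at each world:
  s0 (successors {s1, s3, s4, s5}): φ is false.
  s1 (successors {s0, s1, s3, s5}): φ is false.
  s2 (successors {s5}): φ is false.
  s3 (successors {s0, s1, s3, s4, s5}): φ is false.
  s4 (successors {s0, s3, s5}): φ is false.
  s5 (successors {s0, s1, s2, s3, s4}): φ is false.
For instance, at s5:
  At s5: \Diamond q is true, so \neg \Diamond q is false.
    At s5: \Diamond q requires q at some successor in {s0, s1, s2, s3, s4}.
      q holds at s0, so \Diamond q is true at s5.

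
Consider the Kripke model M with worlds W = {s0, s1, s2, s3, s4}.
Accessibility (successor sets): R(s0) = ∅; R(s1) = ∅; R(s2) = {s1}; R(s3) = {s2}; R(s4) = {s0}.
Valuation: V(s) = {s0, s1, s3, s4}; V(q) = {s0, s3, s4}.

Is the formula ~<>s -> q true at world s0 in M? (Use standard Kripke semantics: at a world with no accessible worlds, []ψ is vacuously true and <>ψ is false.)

Yes

At s0: ~<>s is true, q is true, so ~<>s -> q is true.
  At s0: <>s is false, so ~<>s is true.
    At s0: no accessible worlds, so <>s is false.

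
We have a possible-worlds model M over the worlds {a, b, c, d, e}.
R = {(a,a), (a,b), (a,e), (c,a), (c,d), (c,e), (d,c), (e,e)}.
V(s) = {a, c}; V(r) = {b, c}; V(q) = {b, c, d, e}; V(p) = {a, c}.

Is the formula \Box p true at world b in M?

At b: no accessible worlds, so \Box p holds vacuously.

Yes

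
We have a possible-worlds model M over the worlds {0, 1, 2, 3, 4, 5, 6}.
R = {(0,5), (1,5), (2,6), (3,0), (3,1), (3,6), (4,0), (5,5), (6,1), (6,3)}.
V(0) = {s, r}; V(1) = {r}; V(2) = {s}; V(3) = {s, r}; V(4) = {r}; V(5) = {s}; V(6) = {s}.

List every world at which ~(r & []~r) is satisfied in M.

2, 3, 4, 5, 6

Let φ = ~(r & []~r). Evaluate φ at each world:
  0 (successors {5}): φ is false.
  1 (successors {5}): φ is false.
  2 (successors {6}): φ is true.
  3 (successors {0, 1, 6}): φ is true.
  4 (successors {0}): φ is true.
  5 (successors {5}): φ is true.
  6 (successors {1, 3}): φ is true.
For instance, at 2:
  At 2: r & []~r is false, so ~(r & []~r) is true.
    At 2: r is false, []~r is true, so r & []~r is false.
      At 2: []~r requires ~r at every successor {6}.
        At 6: ~r is true.
      So []~r is true at 2.
Satisfying worlds: {2, 3, 4, 5, 6}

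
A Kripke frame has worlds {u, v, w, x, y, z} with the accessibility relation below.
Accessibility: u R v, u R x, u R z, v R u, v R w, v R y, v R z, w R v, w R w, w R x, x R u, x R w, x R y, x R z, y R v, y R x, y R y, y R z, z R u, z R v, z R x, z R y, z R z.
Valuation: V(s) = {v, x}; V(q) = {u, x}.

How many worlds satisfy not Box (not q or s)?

Let φ = not Box (not q or s). Evaluate φ at each world:
  u (successors {v, x, z}): φ is false.
  v (successors {u, w, y, z}): φ is true.
  w (successors {v, w, x}): φ is false.
  x (successors {u, w, y, z}): φ is true.
  y (successors {v, x, y, z}): φ is false.
  z (successors {u, v, x, y, z}): φ is true.
For instance, at w:
  At w: Box (not q or s) is true, so not Box (not q or s) is false.
    At w: Box (not q or s) requires not q or s at every successor {v, w, x}.
      At v: not q or s is true.
      At w: not q or s is true.
      At x: not q or s is true.
    So Box (not q or s) is true at w.
Satisfying worlds: {v, x, z}

3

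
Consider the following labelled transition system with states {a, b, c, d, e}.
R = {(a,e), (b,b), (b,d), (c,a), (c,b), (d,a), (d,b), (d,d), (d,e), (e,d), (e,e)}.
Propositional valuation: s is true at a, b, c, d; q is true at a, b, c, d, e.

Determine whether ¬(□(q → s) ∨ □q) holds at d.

No

At d: □(q → s) ∨ □q is true, so ¬(□(q → s) ∨ □q) is false.
  At d: □(q → s) is false, □q is true, so □(q → s) ∨ □q is true.
    At d: □(q → s) requires q → s at every successor {a, b, d, e}.
      q → s fails at e, so □(q → s) is false at d.
    At d: □q requires q at every successor {a, b, d, e}.
      At a: q is true.
      At b: q is true.
      At d: q is true.
      At e: q is true.
    So □q is true at d.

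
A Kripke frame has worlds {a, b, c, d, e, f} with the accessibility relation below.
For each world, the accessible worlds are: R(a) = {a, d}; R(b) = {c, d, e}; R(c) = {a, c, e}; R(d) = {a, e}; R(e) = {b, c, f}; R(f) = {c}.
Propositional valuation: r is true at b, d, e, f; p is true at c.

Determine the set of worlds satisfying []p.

Recall that []ψ holds at a world iff ψ holds at every accessible world, and <>ψ holds iff ψ holds at some accessible world.
Let φ = []p. Evaluate φ at each world:
  a (successors {a, d}): φ is false.
  b (successors {c, d, e}): φ is false.
  c (successors {a, c, e}): φ is false.
  d (successors {a, e}): φ is false.
  e (successors {b, c, f}): φ is false.
  f (successors {c}): φ is true.
For instance, at a:
  At a: []p requires p at every successor {a, d}.
    p fails at a, so []p is false at a.
Satisfying worlds: {f}

f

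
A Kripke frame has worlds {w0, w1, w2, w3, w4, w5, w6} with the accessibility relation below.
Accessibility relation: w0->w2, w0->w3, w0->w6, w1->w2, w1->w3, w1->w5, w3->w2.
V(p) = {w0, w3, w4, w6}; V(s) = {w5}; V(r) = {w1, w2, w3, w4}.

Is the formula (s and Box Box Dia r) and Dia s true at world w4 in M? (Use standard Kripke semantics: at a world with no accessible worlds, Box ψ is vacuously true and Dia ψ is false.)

No

At w4: s and Box Box Dia r is false, Dia s is false, so (s and Box Box Dia r) and Dia s is false.
  At w4: s is false, Box Box Dia r is true, so s and Box Box Dia r is false.
    At w4: no accessible worlds, so Box Box Dia r holds vacuously.
  At w4: no accessible worlds, so Dia s is false.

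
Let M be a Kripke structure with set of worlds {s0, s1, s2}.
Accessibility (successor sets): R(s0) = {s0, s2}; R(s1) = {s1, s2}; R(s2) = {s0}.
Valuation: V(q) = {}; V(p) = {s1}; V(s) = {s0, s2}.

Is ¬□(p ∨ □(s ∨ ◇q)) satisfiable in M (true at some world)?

Let φ = ¬□(p ∨ □(s ∨ ◇q)). Evaluate φ at each world:
  s0 (successors {s0, s2}): φ is false.
  s1 (successors {s1, s2}): φ is false.
  s2 (successors {s0}): φ is false.
For instance, at s2:
  At s2: □(p ∨ □(s ∨ ◇q)) is true, so ¬□(p ∨ □(s ∨ ◇q)) is false.
    At s2: □(p ∨ □(s ∨ ◇q)) requires p ∨ □(s ∨ ◇q) at every successor {s0}.
      At s0: p ∨ □(s ∨ ◇q) is true.
    So □(p ∨ □(s ∨ ◇q)) is true at s2.

No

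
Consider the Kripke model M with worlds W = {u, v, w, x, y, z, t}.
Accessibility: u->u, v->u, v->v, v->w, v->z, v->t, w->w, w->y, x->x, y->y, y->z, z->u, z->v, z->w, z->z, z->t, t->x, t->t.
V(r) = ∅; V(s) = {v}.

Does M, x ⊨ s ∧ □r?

No

At x: s is false, □r is false, so s ∧ □r is false.
  At x: □r requires r at every successor {x}.
    r fails at x, so □r is false at x.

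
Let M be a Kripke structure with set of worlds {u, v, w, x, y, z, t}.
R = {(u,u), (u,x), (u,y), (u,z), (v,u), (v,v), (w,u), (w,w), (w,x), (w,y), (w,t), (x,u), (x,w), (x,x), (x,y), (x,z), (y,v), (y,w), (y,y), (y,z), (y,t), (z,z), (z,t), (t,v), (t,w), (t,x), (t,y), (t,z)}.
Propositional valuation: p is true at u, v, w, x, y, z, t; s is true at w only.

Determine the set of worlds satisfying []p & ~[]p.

Let φ = []p & ~[]p. Evaluate φ at each world:
  u (successors {u, x, y, z}): φ is false.
  v (successors {u, v}): φ is false.
  w (successors {u, w, x, y, t}): φ is false.
  x (successors {u, w, x, y, z}): φ is false.
  y (successors {v, w, y, z, t}): φ is false.
  z (successors {z, t}): φ is false.
  t (successors {v, w, x, y, z}): φ is false.
For instance, at t:
  At t: []p is true, ~[]p is false, so []p & ~[]p is false.
    At t: []p requires p at every successor {v, w, x, y, z}.
      At v: p is true.
      At w: p is true.
      At x: p is true.
      At y: p is true.
      At z: p is true.
    So []p is true at t.
    At t: []p is true, so ~[]p is false.
      At t: []p requires p at every successor {v, w, x, y, z}.
        At v: p is true.
        At w: p is true.
        At x: p is true.
        At y: p is true.
        At z: p is true.
      So []p is true at t.
Satisfying worlds: none.

none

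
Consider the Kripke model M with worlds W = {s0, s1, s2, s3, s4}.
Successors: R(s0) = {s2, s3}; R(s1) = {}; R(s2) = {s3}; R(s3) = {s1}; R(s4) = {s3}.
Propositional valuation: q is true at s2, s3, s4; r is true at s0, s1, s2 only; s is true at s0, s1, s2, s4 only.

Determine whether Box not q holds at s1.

Yes

Recall that Box ψ holds at a world iff ψ holds at every accessible world, and Dia ψ holds iff ψ holds at some accessible world.
At s1: no accessible worlds, so Box not q holds vacuously.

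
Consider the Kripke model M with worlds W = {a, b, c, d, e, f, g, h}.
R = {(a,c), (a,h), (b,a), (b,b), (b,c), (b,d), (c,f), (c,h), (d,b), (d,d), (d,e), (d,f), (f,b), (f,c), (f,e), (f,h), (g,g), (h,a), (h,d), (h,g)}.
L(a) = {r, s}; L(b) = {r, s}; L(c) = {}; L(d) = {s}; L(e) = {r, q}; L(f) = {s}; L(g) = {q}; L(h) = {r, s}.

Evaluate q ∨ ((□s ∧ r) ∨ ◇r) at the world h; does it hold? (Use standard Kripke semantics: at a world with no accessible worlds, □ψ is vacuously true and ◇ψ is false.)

Recall that □ψ holds at a world iff ψ holds at every accessible world, and ◇ψ holds iff ψ holds at some accessible world.
At h: q is false, (□s ∧ r) ∨ ◇r is true, so q ∨ ((□s ∧ r) ∨ ◇r) is true.
  At h: □s ∧ r is false, ◇r is true, so (□s ∧ r) ∨ ◇r is true.
    At h: □s is false, r is true, so □s ∧ r is false.
      At h: □s requires s at every successor {a, d, g}.
        s fails at g, so □s is false at h.
    At h: ◇r requires r at some successor in {a, d, g}.
      r holds at a, so ◇r is true at h.

Yes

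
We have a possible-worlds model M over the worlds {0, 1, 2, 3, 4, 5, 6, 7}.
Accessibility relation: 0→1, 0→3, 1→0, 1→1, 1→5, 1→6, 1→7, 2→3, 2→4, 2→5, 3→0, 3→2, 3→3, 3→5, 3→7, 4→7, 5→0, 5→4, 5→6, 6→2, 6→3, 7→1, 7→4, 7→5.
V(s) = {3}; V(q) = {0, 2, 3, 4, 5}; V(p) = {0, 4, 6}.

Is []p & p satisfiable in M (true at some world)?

Recall that []ψ holds at a world iff ψ holds at every accessible world, and <>ψ holds iff ψ holds at some accessible world.
Let φ = []p & p. Evaluate φ at each world:
  0 (successors {1, 3}): φ is false.
  1 (successors {0, 1, 5, 6, 7}): φ is false.
  2 (successors {3, 4, 5}): φ is false.
  3 (successors {0, 2, 3, 5, 7}): φ is false.
  4 (successors {7}): φ is false.
  5 (successors {0, 4, 6}): φ is false.
  6 (successors {2, 3}): φ is false.
  7 (successors {1, 4, 5}): φ is false.
For instance, at 6:
  At 6: []p is false, p is true, so []p & p is false.
    At 6: []p requires p at every successor {2, 3}.
      p fails at 2, so []p is false at 6.

No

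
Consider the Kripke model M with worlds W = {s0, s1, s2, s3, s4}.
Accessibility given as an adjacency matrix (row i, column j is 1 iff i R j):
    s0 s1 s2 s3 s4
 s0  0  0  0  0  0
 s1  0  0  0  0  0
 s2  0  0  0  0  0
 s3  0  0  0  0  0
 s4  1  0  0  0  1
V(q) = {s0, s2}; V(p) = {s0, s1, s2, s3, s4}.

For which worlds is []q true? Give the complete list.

Let φ = []q. Evaluate φ at each world:
  s0 (successors ∅): φ is true.
  s1 (successors ∅): φ is true.
  s2 (successors ∅): φ is true.
  s3 (successors ∅): φ is true.
  s4 (successors {s0, s4}): φ is false.
For instance, at s4:
  At s4: []q requires q at every successor {s0, s4}.
    q fails at s4, so []q is false at s4.
Satisfying worlds: {s0, s1, s2, s3}

s0, s1, s2, s3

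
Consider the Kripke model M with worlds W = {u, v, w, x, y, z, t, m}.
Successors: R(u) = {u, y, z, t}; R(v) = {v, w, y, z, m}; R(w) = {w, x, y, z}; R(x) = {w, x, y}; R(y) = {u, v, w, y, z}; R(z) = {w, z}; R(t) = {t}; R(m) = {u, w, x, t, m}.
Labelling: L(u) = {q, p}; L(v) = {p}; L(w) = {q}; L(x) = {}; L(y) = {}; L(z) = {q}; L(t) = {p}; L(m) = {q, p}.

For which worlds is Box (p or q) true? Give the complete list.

z, t

Let φ = Box (p or q). Evaluate φ at each world:
  u (successors {u, y, z, t}): φ is false.
  v (successors {v, w, y, z, m}): φ is false.
  w (successors {w, x, y, z}): φ is false.
  x (successors {w, x, y}): φ is false.
  y (successors {u, v, w, y, z}): φ is false.
  z (successors {w, z}): φ is true.
  t (successors {t}): φ is true.
  m (successors {u, w, x, t, m}): φ is false.
For instance, at u:
  At u: Box (p or q) requires p or q at every successor {u, y, z, t}.
    p or q fails at y, so Box (p or q) is false at u.
Satisfying worlds: {z, t}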